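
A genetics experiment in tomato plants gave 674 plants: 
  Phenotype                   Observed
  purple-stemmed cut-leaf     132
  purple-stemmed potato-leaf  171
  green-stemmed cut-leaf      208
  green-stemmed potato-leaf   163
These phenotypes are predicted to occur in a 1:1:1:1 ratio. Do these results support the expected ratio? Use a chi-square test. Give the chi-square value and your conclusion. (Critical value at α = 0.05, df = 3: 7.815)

The 1:1:1:1 ratio has 4 parts, so with N = 674 the expected counts are:
  purple-stemmed cut-leaf: 674 × 1/4 = 168.5
  purple-stemmed potato-leaf: 674 × 1/4 = 168.5
  green-stemmed cut-leaf: 674 × 1/4 = 168.5
  green-stemmed potato-leaf: 674 × 1/4 = 168.5
χ² = Σ (O − E)² / E
  purple-stemmed cut-leaf: (132 − 168.5)² / 168.5 = 7.9065
  purple-stemmed potato-leaf: (171 − 168.5)² / 168.5 = 0.0371
  green-stemmed cut-leaf: (208 − 168.5)² / 168.5 = 9.2596
  green-stemmed potato-leaf: (163 − 168.5)² / 168.5 = 0.1795
χ² = 7.9065 + 0.0371 + 9.2596 + 0.1795 = 17.3827 ≈ 17.383
Degrees of freedom = 4 − 1 = 3; critical value at α = 0.05 is 7.815.
Since 17.383 > 7.815, we reject the null hypothesis — the data do not fit the 1:1:1:1 ratio.

17.383; not consistent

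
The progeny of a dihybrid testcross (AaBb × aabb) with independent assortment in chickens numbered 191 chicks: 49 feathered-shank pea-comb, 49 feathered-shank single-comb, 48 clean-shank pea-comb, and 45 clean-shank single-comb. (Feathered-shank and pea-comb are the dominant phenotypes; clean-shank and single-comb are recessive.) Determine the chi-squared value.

A dihybrid testcross with independent assortment gives a 1:1:1:1 ratio.
The 1:1:1:1 ratio has 4 parts, so with N = 191 the expected counts are:
  feathered-shank pea-comb: 191 × 1/4 = 47.75
  feathered-shank single-comb: 191 × 1/4 = 47.75
  clean-shank pea-comb: 191 × 1/4 = 47.75
  clean-shank single-comb: 191 × 1/4 = 47.75
χ² = Σ (O − E)² / E
  feathered-shank pea-comb: (49 − 47.75)² / 47.75 = 0.0327
  feathered-shank single-comb: (49 − 47.75)² / 47.75 = 0.0327
  clean-shank pea-comb: (48 − 47.75)² / 47.75 = 0.0013
  clean-shank single-comb: (45 − 47.75)² / 47.75 = 0.1584
χ² = 0.0327 + 0.0327 + 0.0013 + 0.1584 = 0.2251 ≈ 0.225

0.225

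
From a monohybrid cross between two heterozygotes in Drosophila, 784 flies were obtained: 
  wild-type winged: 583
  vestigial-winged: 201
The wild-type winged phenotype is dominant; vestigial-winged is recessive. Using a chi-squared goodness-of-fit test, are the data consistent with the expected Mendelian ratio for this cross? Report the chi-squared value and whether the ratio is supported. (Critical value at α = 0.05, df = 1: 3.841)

0.170; consistent

For a monohybrid cross between heterozygotes with complete dominance, the expected phenotypic ratio is 3:1.
Expected counts for N = 784 under a 3:1 ratio (total parts = 4):
  wild-type winged: 784 × 3/4 = 588
  vestigial-winged: 784 × 1/4 = 196
χ² = Σ (O − E)² / E
  wild-type winged: (583 − 588)² / 588 = 0.0425
  vestigial-winged: (201 − 196)² / 196 = 0.1276
χ² = 0.0425 + 0.1276 = 0.1701 ≈ 0.170
Degrees of freedom = 2 − 1 = 1; critical value at α = 0.05 is 3.841.
Since 0.170 < 3.841, we fail to reject the null hypothesis — the data are consistent with the 3:1 ratio.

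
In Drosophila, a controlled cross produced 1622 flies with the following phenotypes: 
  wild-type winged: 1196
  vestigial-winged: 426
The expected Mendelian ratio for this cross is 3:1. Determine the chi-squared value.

1.382

Total ratio parts = 4. Expected numbers out of 1622:
  wild-type winged: 1622 × 3/4 = 1216.5
  vestigial-winged: 1622 × 1/4 = 405.5
χ² = Σ (O − E)² / E
  wild-type winged: (1196 − 1216.5)² / 1216.5 = 0.3455
  vestigial-winged: (426 − 405.5)² / 405.5 = 1.0364
χ² = 0.3455 + 1.0364 = 1.3819 ≈ 1.382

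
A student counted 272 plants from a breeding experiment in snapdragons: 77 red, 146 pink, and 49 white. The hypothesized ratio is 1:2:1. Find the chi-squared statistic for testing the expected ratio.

7.235

The 1:2:1 ratio has 4 parts, so with N = 272 the expected counts are:
  red: 272 × 1/4 = 68
  pink: 272 × 2/4 = 136
  white: 272 × 1/4 = 68
χ² = Σ (O − E)² / E
  red: (77 − 68)² / 68 = 1.1912
  pink: (146 − 136)² / 136 = 0.7353
  white: (49 − 68)² / 68 = 5.3088
χ² = 1.1912 + 0.7353 + 5.3088 = 7.2353 ≈ 7.235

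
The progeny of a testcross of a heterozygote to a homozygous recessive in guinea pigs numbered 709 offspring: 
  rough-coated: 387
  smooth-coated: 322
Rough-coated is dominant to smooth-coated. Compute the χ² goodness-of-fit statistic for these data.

5.959

A testcross of a heterozygote (Aa × aa) gives a 1:1 phenotypic ratio.
Expected counts for N = 709 under a 1:1 ratio (total parts = 2):
  rough-coated: 709 × 1/2 = 354.5
  smooth-coated: 709 × 1/2 = 354.5
χ² = Σ (O − E)² / E
  rough-coated: (387 − 354.5)² / 354.5 = 2.9795
  smooth-coated: (322 − 354.5)² / 354.5 = 2.9795
χ² = 2.9795 + 2.9795 = 5.959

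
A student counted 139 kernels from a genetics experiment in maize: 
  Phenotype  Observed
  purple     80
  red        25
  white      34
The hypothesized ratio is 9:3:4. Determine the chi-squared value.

0.102

Under the 9:3:4 hypothesis (Σ ratio = 16, N = 139):
  purple: 139 × 9/16 = 78.1875
  red: 139 × 3/16 = 26.0625
  white: 139 × 4/16 = 34.75
χ² = Σ (O − E)² / E
  purple: (80 − 78.1875)² / 78.1875 = 0.0420
  red: (25 − 26.0625)² / 26.0625 = 0.0433
  white: (34 − 34.75)² / 34.75 = 0.0162
χ² = 0.0420 + 0.0433 + 0.0162 = 0.1015 ≈ 0.102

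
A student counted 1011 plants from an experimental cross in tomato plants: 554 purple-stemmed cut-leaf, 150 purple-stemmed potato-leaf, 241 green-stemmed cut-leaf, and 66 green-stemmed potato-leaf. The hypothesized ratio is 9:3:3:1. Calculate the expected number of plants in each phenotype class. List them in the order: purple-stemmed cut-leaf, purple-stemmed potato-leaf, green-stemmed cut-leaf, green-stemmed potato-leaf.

The 9:3:3:1 ratio has 16 parts, so with N = 1011 the expected counts are:
  purple-stemmed cut-leaf: 1011 × 9/16 = 568.6875
  purple-stemmed potato-leaf: 1011 × 3/16 = 189.5625
  green-stemmed cut-leaf: 1011 × 3/16 = 189.5625
  green-stemmed potato-leaf: 1011 × 1/16 = 63.1875

568.6875, 189.5625, 189.5625, 63.1875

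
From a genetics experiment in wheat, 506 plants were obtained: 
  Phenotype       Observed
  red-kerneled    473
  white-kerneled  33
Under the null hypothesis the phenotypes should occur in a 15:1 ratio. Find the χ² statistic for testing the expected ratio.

0.064

Under the 15:1 hypothesis (Σ ratio = 16, N = 506):
  red-kerneled: 506 × 15/16 = 474.375
  white-kerneled: 506 × 1/16 = 31.625
χ² = Σ (O − E)² / E
  red-kerneled: (473 − 474.375)² / 474.375 = 0.0040
  white-kerneled: (33 − 31.625)² / 31.625 = 0.0598
χ² = 0.0040 + 0.0598 = 0.0638 ≈ 0.064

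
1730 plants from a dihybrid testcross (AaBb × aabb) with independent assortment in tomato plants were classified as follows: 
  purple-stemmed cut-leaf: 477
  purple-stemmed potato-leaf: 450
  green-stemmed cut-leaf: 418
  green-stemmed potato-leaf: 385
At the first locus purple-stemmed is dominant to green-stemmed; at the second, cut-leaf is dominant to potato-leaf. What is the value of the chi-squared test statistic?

A dihybrid testcross with independent assortment gives a 1:1:1:1 ratio.
Total ratio parts = 4. Expected numbers out of 1730:
  purple-stemmed cut-leaf: 1730 × 1/4 = 432.5
  purple-stemmed potato-leaf: 1730 × 1/4 = 432.5
  green-stemmed cut-leaf: 1730 × 1/4 = 432.5
  green-stemmed potato-leaf: 1730 × 1/4 = 432.5
χ² = Σ (O − E)² / E
  purple-stemmed cut-leaf: (477 − 432.5)² / 432.5 = 4.5786
  purple-stemmed potato-leaf: (450 − 432.5)² / 432.5 = 0.7081
  green-stemmed cut-leaf: (418 − 432.5)² / 432.5 = 0.4861
  green-stemmed potato-leaf: (385 − 432.5)² / 432.5 = 5.2168
χ² = 4.5786 + 0.7081 + 0.4861 + 5.2168 = 10.9896 ≈ 10.990

10.990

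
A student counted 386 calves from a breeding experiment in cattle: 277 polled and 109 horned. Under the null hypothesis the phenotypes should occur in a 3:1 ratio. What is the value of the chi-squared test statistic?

The 3:1 ratio has 4 parts, so with N = 386 the expected counts are:
  polled: 386 × 3/4 = 289.5
  horned: 386 × 1/4 = 96.5
χ² = Σ (O − E)² / E
  polled: (277 − 289.5)² / 289.5 = 0.5397
  horned: (109 − 96.5)² / 96.5 = 1.6192
χ² = 0.5397 + 1.6192 = 2.1589 ≈ 2.159

2.159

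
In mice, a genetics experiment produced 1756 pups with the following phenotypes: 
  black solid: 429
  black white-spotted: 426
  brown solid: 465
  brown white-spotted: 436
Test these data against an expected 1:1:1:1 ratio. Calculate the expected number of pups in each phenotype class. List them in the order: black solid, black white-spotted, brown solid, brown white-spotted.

Total ratio parts = 4. Expected numbers out of 1756:
  black solid: 1756 × 1/4 = 439
  black white-spotted: 1756 × 1/4 = 439
  brown solid: 1756 × 1/4 = 439
  brown white-spotted: 1756 × 1/4 = 439

439, 439, 439, 439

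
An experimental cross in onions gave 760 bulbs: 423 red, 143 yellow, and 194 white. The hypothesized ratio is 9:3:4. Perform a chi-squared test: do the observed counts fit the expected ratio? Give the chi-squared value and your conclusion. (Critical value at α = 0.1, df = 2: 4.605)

Under the 9:3:4 hypothesis (Σ ratio = 16, N = 760):
  red: 760 × 9/16 = 427.5
  yellow: 760 × 3/16 = 142.5
  white: 760 × 4/16 = 190
χ² = Σ (O − E)² / E
  red: (423 − 427.5)² / 427.5 = 0.0474
  yellow: (143 − 142.5)² / 142.5 = 0.0018
  white: (194 − 190)² / 190 = 0.0842
χ² = 0.0474 + 0.0018 + 0.0842 = 0.1334 ≈ 0.133
Degrees of freedom = 3 − 1 = 2; critical value at α = 0.1 is 4.605.
Since 0.133 < 4.605, we fail to reject the null hypothesis — the data are consistent with the 9:3:4 ratio.

0.133; consistent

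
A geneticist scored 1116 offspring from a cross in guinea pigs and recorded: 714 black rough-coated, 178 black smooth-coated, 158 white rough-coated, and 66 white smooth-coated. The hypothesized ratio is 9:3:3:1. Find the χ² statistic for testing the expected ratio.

The 9:3:3:1 ratio has 16 parts, so with N = 1116 the expected counts are:
  black rough-coated: 1116 × 9/16 = 627.75
  black smooth-coated: 1116 × 3/16 = 209.25
  white rough-coated: 1116 × 3/16 = 209.25
  white smooth-coated: 1116 × 1/16 = 69.75
χ² = Σ (O − E)² / E
  black rough-coated: (714 − 627.75)² / 627.75 = 11.8504
  black smooth-coated: (178 − 209.25)² / 209.25 = 4.6670
  white rough-coated: (158 − 209.25)² / 209.25 = 12.5523
  white smooth-coated: (66 − 69.75)² / 69.75 = 0.2016
χ² = 11.8504 + 4.6670 + 12.5523 + 0.2016 = 29.2713 ≈ 29.271

29.271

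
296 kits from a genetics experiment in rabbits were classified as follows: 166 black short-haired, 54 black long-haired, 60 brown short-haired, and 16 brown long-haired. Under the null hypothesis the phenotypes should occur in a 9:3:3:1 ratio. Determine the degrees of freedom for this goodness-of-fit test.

A goodness-of-fit test with 4 phenotype classes has df = 4 − 1 = 3.

3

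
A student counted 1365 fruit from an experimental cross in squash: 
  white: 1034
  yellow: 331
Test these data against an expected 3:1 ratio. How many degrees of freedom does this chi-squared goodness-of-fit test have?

1

A goodness-of-fit test with 2 phenotype classes has df = 2 − 1 = 1.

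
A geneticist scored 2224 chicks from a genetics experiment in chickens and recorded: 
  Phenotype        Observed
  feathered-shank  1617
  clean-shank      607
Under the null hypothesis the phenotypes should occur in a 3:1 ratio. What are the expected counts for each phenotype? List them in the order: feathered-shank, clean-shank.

Total ratio parts = 4. Expected numbers out of 2224:
  feathered-shank: 2224 × 3/4 = 1668
  clean-shank: 2224 × 1/4 = 556

1668, 556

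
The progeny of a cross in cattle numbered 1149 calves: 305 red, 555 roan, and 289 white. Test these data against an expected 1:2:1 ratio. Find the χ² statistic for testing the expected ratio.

1.769

Total ratio parts = 4. Expected numbers out of 1149:
  red: 1149 × 1/4 = 287.25
  roan: 1149 × 2/4 = 574.5
  white: 1149 × 1/4 = 287.25
χ² = Σ (O − E)² / E
  red: (305 − 287.25)² / 287.25 = 1.0968
  roan: (555 − 574.5)² / 574.5 = 0.6619
  white: (289 − 287.25)² / 287.25 = 0.0107
χ² = 1.0968 + 0.6619 + 0.0107 = 1.7694 ≈ 1.769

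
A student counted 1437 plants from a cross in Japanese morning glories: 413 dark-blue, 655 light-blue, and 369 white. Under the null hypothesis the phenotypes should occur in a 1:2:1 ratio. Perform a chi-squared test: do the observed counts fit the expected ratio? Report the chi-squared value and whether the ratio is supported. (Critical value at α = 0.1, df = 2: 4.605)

Under the 1:2:1 hypothesis (Σ ratio = 4, N = 1437):
  dark-blue: 1437 × 1/4 = 359.25
  light-blue: 1437 × 2/4 = 718.5
  white: 1437 × 1/4 = 359.25
χ² = Σ (O − E)² / E
  dark-blue: (413 − 359.25)² / 359.25 = 8.0419
  light-blue: (655 − 718.5)² / 718.5 = 5.6120
  white: (369 − 359.25)² / 359.25 = 0.2646
χ² = 8.0419 + 5.6120 + 0.2646 = 13.9185 ≈ 13.919
Degrees of freedom = 3 − 1 = 2; critical value at α = 0.1 is 4.605.
Since 13.919 > 4.605, we reject the null hypothesis — the data do not fit the 1:2:1 ratio.

13.919; not consistent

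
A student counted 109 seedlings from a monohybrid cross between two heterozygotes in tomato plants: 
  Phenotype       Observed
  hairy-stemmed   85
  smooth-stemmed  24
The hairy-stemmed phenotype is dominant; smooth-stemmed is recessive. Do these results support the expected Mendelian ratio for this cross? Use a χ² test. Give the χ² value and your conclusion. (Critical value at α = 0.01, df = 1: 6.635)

0.517; consistent

For a monohybrid cross between heterozygotes with complete dominance, the expected phenotypic ratio is 3:1.
Total ratio parts = 4. Expected numbers out of 109:
  hairy-stemmed: 109 × 3/4 = 81.75
  smooth-stemmed: 109 × 1/4 = 27.25
χ² = Σ (O − E)² / E
  hairy-stemmed: (85 − 81.75)² / 81.75 = 0.1292
  smooth-stemmed: (24 − 27.25)² / 27.25 = 0.3876
χ² = 0.1292 + 0.3876 = 0.5168 ≈ 0.517
Degrees of freedom = 2 − 1 = 1; critical value at α = 0.01 is 6.635.
Since 0.517 < 6.635, we fail to reject the null hypothesis — the data are consistent with the 3:1 ratio.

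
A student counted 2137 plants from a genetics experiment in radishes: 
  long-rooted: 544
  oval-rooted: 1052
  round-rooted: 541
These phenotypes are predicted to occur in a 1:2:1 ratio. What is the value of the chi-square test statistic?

Under the 1:2:1 hypothesis (Σ ratio = 4, N = 2137):
  long-rooted: 2137 × 1/4 = 534.25
  oval-rooted: 2137 × 2/4 = 1068.5
  round-rooted: 2137 × 1/4 = 534.25
χ² = Σ (O − E)² / E
  long-rooted: (544 − 534.25)² / 534.25 = 0.1779
  oval-rooted: (1052 − 1068.5)² / 1068.5 = 0.2548
  round-rooted: (541 − 534.25)² / 534.25 = 0.0853
χ² = 0.1779 + 0.2548 + 0.0853 = 0.518

0.518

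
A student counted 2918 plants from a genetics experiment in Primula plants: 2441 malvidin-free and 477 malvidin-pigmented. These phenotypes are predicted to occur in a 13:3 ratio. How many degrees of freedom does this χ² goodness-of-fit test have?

1

A goodness-of-fit test with 2 phenotype classes has df = 2 − 1 = 1.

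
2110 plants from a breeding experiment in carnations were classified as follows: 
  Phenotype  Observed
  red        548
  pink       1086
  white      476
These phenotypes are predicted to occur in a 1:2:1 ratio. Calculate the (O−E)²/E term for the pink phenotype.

Expected counts for N = 2110 under a 1:2:1 ratio (total parts = 4):
  red: 2110 × 1/4 = 527.5
  pink: 2110 × 2/4 = 1055
  white: 2110 × 1/4 = 527.5
Contribution of pink: (1086 − 1055)² / 1055 = 0.9109

0.911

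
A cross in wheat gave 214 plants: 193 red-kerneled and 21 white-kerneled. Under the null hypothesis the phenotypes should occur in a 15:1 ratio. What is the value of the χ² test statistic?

Expected counts for N = 214 under a 15:1 ratio (total parts = 16):
  red-kerneled: 214 × 15/16 = 200.625
  white-kerneled: 214 × 1/16 = 13.375
χ² = Σ (O − E)² / E
  red-kerneled: (193 − 200.625)² / 200.625 = 0.2898
  white-kerneled: (21 − 13.375)² / 13.375 = 4.3470
χ² = 0.2898 + 4.3470 = 4.6368 ≈ 4.637

4.637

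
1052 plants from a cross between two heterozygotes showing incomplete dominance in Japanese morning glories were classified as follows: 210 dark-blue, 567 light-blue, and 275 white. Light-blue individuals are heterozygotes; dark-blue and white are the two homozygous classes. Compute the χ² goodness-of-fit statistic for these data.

14.424

With incomplete dominance, a heterozygote × heterozygote cross gives a 1:2:1 phenotypic ratio.
Total ratio parts = 4. Expected numbers out of 1052:
  dark-blue: 1052 × 1/4 = 263
  light-blue: 1052 × 2/4 = 526
  white: 1052 × 1/4 = 263
χ² = Σ (O − E)² / E
  dark-blue: (210 − 263)² / 263 = 10.6806
  light-blue: (567 − 526)² / 526 = 3.1958
  white: (275 − 263)² / 263 = 0.5475
χ² = 10.6806 + 3.1958 + 0.5475 = 14.4239 ≈ 14.424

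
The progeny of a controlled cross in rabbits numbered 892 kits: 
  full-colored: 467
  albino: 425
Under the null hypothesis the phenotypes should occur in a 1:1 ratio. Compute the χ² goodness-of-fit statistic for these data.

Total ratio parts = 2. Expected numbers out of 892:
  full-colored: 892 × 1/2 = 446
  albino: 892 × 1/2 = 446
χ² = Σ (O − E)² / E
  full-colored: (467 − 446)² / 446 = 0.9888
  albino: (425 − 446)² / 446 = 0.9888
χ² = 0.9888 + 0.9888 = 1.9776 ≈ 1.978

1.978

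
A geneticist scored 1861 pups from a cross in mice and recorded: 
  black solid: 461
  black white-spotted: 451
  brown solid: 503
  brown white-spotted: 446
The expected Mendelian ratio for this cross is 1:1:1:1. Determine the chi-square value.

Expected counts for N = 1861 under a 1:1:1:1 ratio (total parts = 4):
  black solid: 1861 × 1/4 = 465.25
  black white-spotted: 1861 × 1/4 = 465.25
  brown solid: 1861 × 1/4 = 465.25
  brown white-spotted: 1861 × 1/4 = 465.25
χ² = Σ (O − E)² / E
  black solid: (461 − 465.25)² / 465.25 = 0.0388
  black white-spotted: (451 − 465.25)² / 465.25 = 0.4365
  brown solid: (503 − 465.25)² / 465.25 = 3.0630
  brown white-spotted: (446 − 465.25)² / 465.25 = 0.7965
χ² = 0.0388 + 0.4365 + 3.0630 + 0.7965 = 4.3348 ≈ 4.335

4.335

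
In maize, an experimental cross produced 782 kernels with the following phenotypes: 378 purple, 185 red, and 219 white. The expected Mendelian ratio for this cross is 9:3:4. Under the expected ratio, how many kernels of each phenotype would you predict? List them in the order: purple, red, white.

Under the 9:3:4 hypothesis (Σ ratio = 16, N = 782):
  purple: 782 × 9/16 = 439.875
  red: 782 × 3/16 = 146.625
  white: 782 × 4/16 = 195.5

439.875, 146.625, 195.5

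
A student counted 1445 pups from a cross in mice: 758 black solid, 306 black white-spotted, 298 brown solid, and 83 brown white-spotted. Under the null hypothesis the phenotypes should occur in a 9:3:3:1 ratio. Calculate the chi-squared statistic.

Expected counts for N = 1445 under a 9:3:3:1 ratio (total parts = 16):
  black solid: 1445 × 9/16 = 812.8125
  black white-spotted: 1445 × 3/16 = 270.9375
  brown solid: 1445 × 3/16 = 270.9375
  brown white-spotted: 1445 × 1/16 = 90.3125
χ² = Σ (O − E)² / E
  black solid: (758 − 812.8125)² / 812.8125 = 3.6963
  black white-spotted: (306 − 270.9375)² / 270.9375 = 4.5375
  brown solid: (298 − 270.9375)² / 270.9375 = 2.7031
  brown white-spotted: (83 − 90.3125)² / 90.3125 = 0.5921
χ² = 3.6963 + 4.5375 + 2.7031 + 0.5921 = 11.529

11.529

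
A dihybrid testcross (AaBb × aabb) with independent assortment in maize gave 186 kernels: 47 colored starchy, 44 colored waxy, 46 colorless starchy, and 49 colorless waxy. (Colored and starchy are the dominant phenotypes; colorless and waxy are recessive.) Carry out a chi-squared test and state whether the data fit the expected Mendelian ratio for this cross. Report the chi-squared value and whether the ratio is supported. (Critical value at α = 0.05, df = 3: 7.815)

0.280; consistent

A dihybrid testcross with independent assortment gives a 1:1:1:1 ratio.
The 1:1:1:1 ratio has 4 parts, so with N = 186 the expected counts are:
  colored starchy: 186 × 1/4 = 46.5
  colored waxy: 186 × 1/4 = 46.5
  colorless starchy: 186 × 1/4 = 46.5
  colorless waxy: 186 × 1/4 = 46.5
χ² = Σ (O − E)² / E
  colored starchy: (47 − 46.5)² / 46.5 = 0.0054
  colored waxy: (44 − 46.5)² / 46.5 = 0.1344
  colorless starchy: (46 − 46.5)² / 46.5 = 0.0054
  colorless waxy: (49 − 46.5)² / 46.5 = 0.1344
χ² = 0.0054 + 0.1344 + 0.0054 + 0.1344 = 0.2796 ≈ 0.280
Degrees of freedom = 4 − 1 = 3; critical value at α = 0.05 is 7.815.
Since 0.280 < 7.815, we fail to reject the null hypothesis — the data are consistent with the 1:1:1:1 ratio.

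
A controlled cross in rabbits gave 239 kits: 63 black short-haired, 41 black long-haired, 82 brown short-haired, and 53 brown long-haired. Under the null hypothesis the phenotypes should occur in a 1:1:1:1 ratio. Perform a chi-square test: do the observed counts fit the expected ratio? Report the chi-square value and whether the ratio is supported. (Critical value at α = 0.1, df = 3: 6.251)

15.109; not consistent

The 1:1:1:1 ratio has 4 parts, so with N = 239 the expected counts are:
  black short-haired: 239 × 1/4 = 59.75
  black long-haired: 239 × 1/4 = 59.75
  brown short-haired: 239 × 1/4 = 59.75
  brown long-haired: 239 × 1/4 = 59.75
χ² = Σ (O − E)² / E
  black short-haired: (63 − 59.75)² / 59.75 = 0.1768
  black long-haired: (41 − 59.75)² / 59.75 = 5.8839
  brown short-haired: (82 − 59.75)² / 59.75 = 8.2856
  brown long-haired: (53 − 59.75)² / 59.75 = 0.7626
χ² = 0.1768 + 5.8839 + 8.2856 + 0.7626 = 15.1089 ≈ 15.109
Degrees of freedom = 4 − 1 = 3; critical value at α = 0.1 is 6.251.
Since 15.109 > 6.251, we reject the null hypothesis — the data do not fit the 1:1:1:1 ratio.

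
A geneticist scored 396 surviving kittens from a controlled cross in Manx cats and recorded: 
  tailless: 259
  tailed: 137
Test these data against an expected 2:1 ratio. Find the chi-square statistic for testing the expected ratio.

Total ratio parts = 3. Expected numbers out of 396:
  tailless: 396 × 2/3 = 264
  tailed: 396 × 1/3 = 132
χ² = Σ (O − E)² / E
  tailless: (259 − 264)² / 264 = 0.0947
  tailed: (137 − 132)² / 132 = 0.1894
χ² = 0.0947 + 0.1894 = 0.2841 ≈ 0.284

0.284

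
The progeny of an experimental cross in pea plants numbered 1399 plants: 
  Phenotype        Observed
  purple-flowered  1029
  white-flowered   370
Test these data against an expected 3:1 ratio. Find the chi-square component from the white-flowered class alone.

Expected counts for N = 1399 under a 3:1 ratio (total parts = 4):
  purple-flowered: 1399 × 3/4 = 1049.25
  white-flowered: 1399 × 1/4 = 349.75
Contribution of white-flowered: (370 − 349.75)² / 349.75 = 1.1724

1.172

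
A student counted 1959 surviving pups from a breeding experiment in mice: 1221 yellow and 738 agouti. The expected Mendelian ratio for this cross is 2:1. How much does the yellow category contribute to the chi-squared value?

Under the 2:1 hypothesis (Σ ratio = 3, N = 1959):
  yellow: 1959 × 2/3 = 1306
  agouti: 1959 × 1/3 = 653
Contribution of yellow: (1221 − 1306)² / 1306 = 5.5322

5.532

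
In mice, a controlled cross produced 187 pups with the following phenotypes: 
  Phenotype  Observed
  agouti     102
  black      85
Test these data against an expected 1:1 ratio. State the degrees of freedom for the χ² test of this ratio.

A goodness-of-fit test with 2 phenotype classes has df = 2 − 1 = 1.

1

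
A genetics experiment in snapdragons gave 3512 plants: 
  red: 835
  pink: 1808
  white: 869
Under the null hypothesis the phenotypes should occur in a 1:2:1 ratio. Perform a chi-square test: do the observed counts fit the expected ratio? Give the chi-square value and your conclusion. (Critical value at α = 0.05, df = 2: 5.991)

The 1:2:1 ratio has 4 parts, so with N = 3512 the expected counts are:
  red: 3512 × 1/4 = 878
  pink: 3512 × 2/4 = 1756
  white: 3512 × 1/4 = 878
χ² = Σ (O − E)² / E
  red: (835 − 878)² / 878 = 2.1059
  pink: (1808 − 1756)² / 1756 = 1.5399
  white: (869 − 878)² / 878 = 0.0923
χ² = 2.1059 + 1.5399 + 0.0923 = 3.7381 ≈ 3.738
Degrees of freedom = 3 − 1 = 2; critical value at α = 0.05 is 5.991.
Since 3.738 < 5.991, we fail to reject the null hypothesis — the data are consistent with the 1:2:1 ratio.

3.738; consistent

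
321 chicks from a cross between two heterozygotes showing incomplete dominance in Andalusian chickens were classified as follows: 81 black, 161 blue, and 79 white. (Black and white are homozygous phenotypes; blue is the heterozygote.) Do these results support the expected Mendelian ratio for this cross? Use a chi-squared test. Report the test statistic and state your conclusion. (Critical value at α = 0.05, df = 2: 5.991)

With incomplete dominance, a heterozygote × heterozygote cross gives a 1:2:1 phenotypic ratio.
Expected counts for N = 321 under a 1:2:1 ratio (total parts = 4):
  black: 321 × 1/4 = 80.25
  blue: 321 × 2/4 = 160.5
  white: 321 × 1/4 = 80.25
χ² = Σ (O − E)² / E
  black: (81 − 80.25)² / 80.25 = 0.0070
  blue: (161 − 160.5)² / 160.5 = 0.0016
  white: (79 − 80.25)² / 80.25 = 0.0195
χ² = 0.0070 + 0.0016 + 0.0195 = 0.0281 ≈ 0.028
Degrees of freedom = 3 − 1 = 2; critical value at α = 0.05 is 5.991.
Since 0.028 < 5.991, we fail to reject the null hypothesis — the data are consistent with the 1:2:1 ratio.

0.028; consistent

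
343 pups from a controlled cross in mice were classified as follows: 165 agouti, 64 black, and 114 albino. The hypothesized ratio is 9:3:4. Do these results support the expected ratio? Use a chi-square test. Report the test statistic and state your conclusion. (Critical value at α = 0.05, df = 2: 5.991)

13.354; not consistent

Total ratio parts = 16. Expected numbers out of 343:
  agouti: 343 × 9/16 = 192.9375
  black: 343 × 3/16 = 64.3125
  albino: 343 × 4/16 = 85.75
χ² = Σ (O − E)² / E
  agouti: (165 − 192.9375)² / 192.9375 = 4.0454
  black: (64 − 64.3125)² / 64.3125 = 0.0015
  albino: (114 − 85.75)² / 85.75 = 9.3069
χ² = 4.0454 + 0.0015 + 9.3069 = 13.3538 ≈ 13.354
Degrees of freedom = 3 − 1 = 2; critical value at α = 0.05 is 5.991.
Since 13.354 > 5.991, we reject the null hypothesis — the data do not fit the 9:3:4 ratio.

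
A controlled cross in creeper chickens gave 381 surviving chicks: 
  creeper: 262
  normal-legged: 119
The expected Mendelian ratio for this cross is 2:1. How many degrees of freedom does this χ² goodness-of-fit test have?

1

A goodness-of-fit test with 2 phenotype classes has df = 2 − 1 = 1.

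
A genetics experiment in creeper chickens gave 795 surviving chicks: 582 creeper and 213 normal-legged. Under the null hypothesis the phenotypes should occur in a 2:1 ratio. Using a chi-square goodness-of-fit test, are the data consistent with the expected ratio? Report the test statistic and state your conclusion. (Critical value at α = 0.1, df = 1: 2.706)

Total ratio parts = 3. Expected numbers out of 795:
  creeper: 795 × 2/3 = 530
  normal-legged: 795 × 1/3 = 265
χ² = Σ (O − E)² / E
  creeper: (582 − 530)² / 530 = 5.1019
  normal-legged: (213 − 265)² / 265 = 10.2038
χ² = 5.1019 + 10.2038 = 15.3057 ≈ 15.306
Degrees of freedom = 2 − 1 = 1; critical value at α = 0.1 is 2.706.
Since 15.306 > 2.706, we reject the null hypothesis — the data do not fit the 2:1 ratio.

15.306; not consistent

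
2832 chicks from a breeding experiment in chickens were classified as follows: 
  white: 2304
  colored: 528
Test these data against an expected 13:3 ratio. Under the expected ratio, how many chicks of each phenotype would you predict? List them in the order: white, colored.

The 13:3 ratio has 16 parts, so with N = 2832 the expected counts are:
  white: 2832 × 13/16 = 2301
  colored: 2832 × 3/16 = 531

2301, 531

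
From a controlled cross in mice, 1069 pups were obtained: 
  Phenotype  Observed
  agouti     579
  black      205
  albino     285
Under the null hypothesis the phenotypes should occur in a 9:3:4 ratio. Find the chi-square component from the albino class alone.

1.179

Expected counts for N = 1069 under a 9:3:4 ratio (total parts = 16):
  agouti: 1069 × 9/16 = 601.3125
  black: 1069 × 3/16 = 200.4375
  albino: 1069 × 4/16 = 267.25
Contribution of albino: (285 − 267.25)² / 267.25 = 1.1789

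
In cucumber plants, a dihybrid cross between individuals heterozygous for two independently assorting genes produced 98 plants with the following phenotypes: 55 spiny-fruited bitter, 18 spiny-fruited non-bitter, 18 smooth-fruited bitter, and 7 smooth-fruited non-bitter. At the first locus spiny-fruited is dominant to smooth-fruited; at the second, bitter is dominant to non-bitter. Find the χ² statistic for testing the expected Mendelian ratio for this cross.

0.141

A dihybrid F₂ with independent assortment and complete dominance at both loci gives a 9:3:3:1 phenotypic ratio.
Under the 9:3:3:1 hypothesis (Σ ratio = 16, N = 98):
  spiny-fruited bitter: 98 × 9/16 = 55.125
  spiny-fruited non-bitter: 98 × 3/16 = 18.375
  smooth-fruited bitter: 98 × 3/16 = 18.375
  smooth-fruited non-bitter: 98 × 1/16 = 6.125
χ² = Σ (O − E)² / E
  spiny-fruited bitter: (55 − 55.125)² / 55.125 = 0.0003
  spiny-fruited non-bitter: (18 − 18.375)² / 18.375 = 0.0077
  smooth-fruited bitter: (18 − 18.375)² / 18.375 = 0.0077
  smooth-fruited non-bitter: (7 − 6.125)² / 6.125 = 0.1250
χ² = 0.0003 + 0.0077 + 0.0077 + 0.1250 = 0.1407 ≈ 0.141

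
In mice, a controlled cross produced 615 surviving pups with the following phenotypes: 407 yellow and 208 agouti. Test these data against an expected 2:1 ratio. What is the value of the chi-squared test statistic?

The 2:1 ratio has 3 parts, so with N = 615 the expected counts are:
  yellow: 615 × 2/3 = 410
  agouti: 615 × 1/3 = 205
χ² = Σ (O − E)² / E
  yellow: (407 − 410)² / 410 = 0.0220
  agouti: (208 − 205)² / 205 = 0.0439
χ² = 0.0220 + 0.0439 = 0.0659 ≈ 0.066

0.066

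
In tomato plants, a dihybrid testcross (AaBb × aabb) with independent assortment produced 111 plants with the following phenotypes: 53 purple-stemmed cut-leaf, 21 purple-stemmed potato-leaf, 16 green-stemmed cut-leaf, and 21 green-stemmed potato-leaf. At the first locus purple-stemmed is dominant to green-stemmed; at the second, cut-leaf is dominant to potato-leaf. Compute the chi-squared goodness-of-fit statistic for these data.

31.234

A dihybrid testcross with independent assortment gives a 1:1:1:1 ratio.
Under the 1:1:1:1 hypothesis (Σ ratio = 4, N = 111):
  purple-stemmed cut-leaf: 111 × 1/4 = 27.75
  purple-stemmed potato-leaf: 111 × 1/4 = 27.75
  green-stemmed cut-leaf: 111 × 1/4 = 27.75
  green-stemmed potato-leaf: 111 × 1/4 = 27.75
χ² = Σ (O − E)² / E
  purple-stemmed cut-leaf: (53 − 27.75)² / 27.75 = 22.9752
  purple-stemmed potato-leaf: (21 − 27.75)² / 27.75 = 1.6419
  green-stemmed cut-leaf: (16 − 27.75)² / 27.75 = 4.9752
  green-stemmed potato-leaf: (21 − 27.75)² / 27.75 = 1.6419
χ² = 22.9752 + 1.6419 + 4.9752 + 1.6419 = 31.2342 ≈ 31.234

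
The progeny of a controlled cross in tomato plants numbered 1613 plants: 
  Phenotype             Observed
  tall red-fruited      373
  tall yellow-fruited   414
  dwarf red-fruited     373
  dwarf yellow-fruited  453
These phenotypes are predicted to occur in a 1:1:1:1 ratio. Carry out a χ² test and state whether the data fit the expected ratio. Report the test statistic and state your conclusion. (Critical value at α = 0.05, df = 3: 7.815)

Total ratio parts = 4. Expected numbers out of 1613:
  tall red-fruited: 1613 × 1/4 = 403.25
  tall yellow-fruited: 1613 × 1/4 = 403.25
  dwarf red-fruited: 1613 × 1/4 = 403.25
  dwarf yellow-fruited: 1613 × 1/4 = 403.25
χ² = Σ (O − E)² / E
  tall red-fruited: (373 − 403.25)² / 403.25 = 2.2692
  tall yellow-fruited: (414 − 403.25)² / 403.25 = 0.2866
  dwarf red-fruited: (373 − 403.25)² / 403.25 = 2.2692
  dwarf yellow-fruited: (453 − 403.25)² / 403.25 = 6.1378
χ² = 2.2692 + 0.2866 + 2.2692 + 6.1378 = 10.9628 ≈ 10.963
Degrees of freedom = 4 − 1 = 3; critical value at α = 0.05 is 7.815.
Since 10.963 > 7.815, we reject the null hypothesis — the data do not fit the 1:1:1:1 ratio.

10.963; not consistent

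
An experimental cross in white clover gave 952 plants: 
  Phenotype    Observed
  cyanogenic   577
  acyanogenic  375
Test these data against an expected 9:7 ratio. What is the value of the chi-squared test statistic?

7.351

The 9:7 ratio has 16 parts, so with N = 952 the expected counts are:
  cyanogenic: 952 × 9/16 = 535.5
  acyanogenic: 952 × 7/16 = 416.5
χ² = Σ (O − E)² / E
  cyanogenic: (577 − 535.5)² / 535.5 = 3.2162
  acyanogenic: (375 − 416.5)² / 416.5 = 4.1351
χ² = 3.2162 + 4.1351 = 7.3513 ≈ 7.351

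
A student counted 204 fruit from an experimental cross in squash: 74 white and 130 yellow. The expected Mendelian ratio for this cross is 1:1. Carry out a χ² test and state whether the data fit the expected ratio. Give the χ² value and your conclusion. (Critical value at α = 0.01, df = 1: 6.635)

15.373; not consistent

Total ratio parts = 2. Expected numbers out of 204:
  white: 204 × 1/2 = 102
  yellow: 204 × 1/2 = 102
χ² = Σ (O − E)² / E
  white: (74 − 102)² / 102 = 7.6863
  yellow: (130 − 102)² / 102 = 7.6863
χ² = 7.6863 + 7.6863 = 15.3726 ≈ 15.373
Degrees of freedom = 2 − 1 = 1; critical value at α = 0.01 is 6.635.
Since 15.373 > 6.635, we reject the null hypothesis — the data do not fit the 1:1 ratio.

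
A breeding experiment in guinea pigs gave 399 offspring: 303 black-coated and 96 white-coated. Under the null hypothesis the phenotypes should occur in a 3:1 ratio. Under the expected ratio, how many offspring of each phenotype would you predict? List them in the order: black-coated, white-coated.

299.25, 99.75

The 3:1 ratio has 4 parts, so with N = 399 the expected counts are:
  black-coated: 399 × 3/4 = 299.25
  white-coated: 399 × 1/4 = 99.75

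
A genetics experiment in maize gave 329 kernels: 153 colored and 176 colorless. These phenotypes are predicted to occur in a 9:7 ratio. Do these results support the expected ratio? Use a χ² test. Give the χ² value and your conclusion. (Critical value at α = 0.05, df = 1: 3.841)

Total ratio parts = 16. Expected numbers out of 329:
  colored: 329 × 9/16 = 185.0625
  colorless: 329 × 7/16 = 143.9375
χ² = Σ (O − E)² / E
  colored: (153 − 185.0625)² / 185.0625 = 5.5549
  colorless: (176 − 143.9375)² / 143.9375 = 7.1420
χ² = 5.5549 + 7.1420 = 12.6969 ≈ 12.697
Degrees of freedom = 2 − 1 = 1; critical value at α = 0.05 is 3.841.
Since 12.697 > 3.841, we reject the null hypothesis — the data do not fit the 9:7 ratio.

12.697; not consistent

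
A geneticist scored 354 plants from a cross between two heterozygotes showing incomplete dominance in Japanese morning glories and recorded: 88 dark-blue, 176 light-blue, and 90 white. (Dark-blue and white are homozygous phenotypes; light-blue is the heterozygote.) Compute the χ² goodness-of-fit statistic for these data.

With incomplete dominance, a heterozygote × heterozygote cross gives a 1:2:1 phenotypic ratio.
The 1:2:1 ratio has 4 parts, so with N = 354 the expected counts are:
  dark-blue: 354 × 1/4 = 88.5
  light-blue: 354 × 2/4 = 177
  white: 354 × 1/4 = 88.5
χ² = Σ (O − E)² / E
  dark-blue: (88 − 88.5)² / 88.5 = 0.0028
  light-blue: (176 − 177)² / 177 = 0.0056
  white: (90 − 88.5)² / 88.5 = 0.0254
χ² = 0.0028 + 0.0056 + 0.0254 = 0.0338 ≈ 0.034

0.034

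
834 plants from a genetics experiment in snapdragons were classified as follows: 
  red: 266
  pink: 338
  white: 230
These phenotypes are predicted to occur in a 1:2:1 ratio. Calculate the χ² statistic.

Expected counts for N = 834 under a 1:2:1 ratio (total parts = 4):
  red: 834 × 1/4 = 208.5
  pink: 834 × 2/4 = 417
  white: 834 × 1/4 = 208.5
χ² = Σ (O − E)² / E
  red: (266 − 208.5)² / 208.5 = 15.8573
  pink: (338 − 417)² / 417 = 14.9664
  white: (230 − 208.5)² / 208.5 = 2.2170
χ² = 15.8573 + 14.9664 + 2.2170 = 33.0407 ≈ 33.041

33.041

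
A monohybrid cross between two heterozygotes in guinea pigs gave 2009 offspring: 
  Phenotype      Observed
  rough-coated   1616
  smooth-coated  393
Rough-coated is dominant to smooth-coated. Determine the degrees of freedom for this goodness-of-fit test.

For a monohybrid cross between heterozygotes with complete dominance, the expected phenotypic ratio is 3:1.
A goodness-of-fit test with 2 phenotype classes has df = 2 − 1 = 1.

1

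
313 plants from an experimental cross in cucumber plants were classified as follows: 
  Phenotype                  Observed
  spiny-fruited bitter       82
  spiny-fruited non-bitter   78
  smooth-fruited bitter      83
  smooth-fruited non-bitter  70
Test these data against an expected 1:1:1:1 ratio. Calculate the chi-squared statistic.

1.339

Total ratio parts = 4. Expected numbers out of 313:
  spiny-fruited bitter: 313 × 1/4 = 78.25
  spiny-fruited non-bitter: 313 × 1/4 = 78.25
  smooth-fruited bitter: 313 × 1/4 = 78.25
  smooth-fruited non-bitter: 313 × 1/4 = 78.25
χ² = Σ (O − E)² / E
  spiny-fruited bitter: (82 − 78.25)² / 78.25 = 0.1797
  spiny-fruited non-bitter: (78 − 78.25)² / 78.25 = 0.0008
  smooth-fruited bitter: (83 − 78.25)² / 78.25 = 0.2883
  smooth-fruited non-bitter: (70 − 78.25)² / 78.25 = 0.8698
χ² = 0.1797 + 0.0008 + 0.2883 + 0.8698 = 1.3386 ≈ 1.339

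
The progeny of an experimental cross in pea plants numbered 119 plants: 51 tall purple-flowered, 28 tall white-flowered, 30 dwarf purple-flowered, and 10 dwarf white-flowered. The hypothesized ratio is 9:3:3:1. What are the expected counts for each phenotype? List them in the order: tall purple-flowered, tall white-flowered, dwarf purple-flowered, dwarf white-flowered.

Under the 9:3:3:1 hypothesis (Σ ratio = 16, N = 119):
  tall purple-flowered: 119 × 9/16 = 66.9375
  tall white-flowered: 119 × 3/16 = 22.3125
  dwarf purple-flowered: 119 × 3/16 = 22.3125
  dwarf white-flowered: 119 × 1/16 = 7.4375

66.9375, 22.3125, 22.3125, 7.4375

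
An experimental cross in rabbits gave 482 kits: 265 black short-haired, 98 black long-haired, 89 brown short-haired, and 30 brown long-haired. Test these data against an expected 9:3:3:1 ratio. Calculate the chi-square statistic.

The 9:3:3:1 ratio has 16 parts, so with N = 482 the expected counts are:
  black short-haired: 482 × 9/16 = 271.125
  black long-haired: 482 × 3/16 = 90.375
  brown short-haired: 482 × 3/16 = 90.375
  brown long-haired: 482 × 1/16 = 30.125
χ² = Σ (O − E)² / E
  black short-haired: (265 − 271.125)² / 271.125 = 0.1384
  black long-haired: (98 − 90.375)² / 90.375 = 0.6433
  brown short-haired: (89 − 90.375)² / 90.375 = 0.0209
  brown long-haired: (30 − 30.125)² / 30.125 = 0.0005
χ² = 0.1384 + 0.6433 + 0.0209 + 0.0005 = 0.8031 ≈ 0.803

0.803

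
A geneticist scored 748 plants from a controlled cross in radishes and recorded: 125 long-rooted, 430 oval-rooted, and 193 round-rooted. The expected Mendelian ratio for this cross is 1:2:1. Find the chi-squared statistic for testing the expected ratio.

29.134

The 1:2:1 ratio has 4 parts, so with N = 748 the expected counts are:
  long-rooted: 748 × 1/4 = 187
  oval-rooted: 748 × 2/4 = 374
  round-rooted: 748 × 1/4 = 187
χ² = Σ (O − E)² / E
  long-rooted: (125 − 187)² / 187 = 20.5561
  oval-rooted: (430 − 374)² / 374 = 8.3850
  round-rooted: (193 − 187)² / 187 = 0.1925
χ² = 20.5561 + 8.3850 + 0.1925 = 29.1336 ≈ 29.134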